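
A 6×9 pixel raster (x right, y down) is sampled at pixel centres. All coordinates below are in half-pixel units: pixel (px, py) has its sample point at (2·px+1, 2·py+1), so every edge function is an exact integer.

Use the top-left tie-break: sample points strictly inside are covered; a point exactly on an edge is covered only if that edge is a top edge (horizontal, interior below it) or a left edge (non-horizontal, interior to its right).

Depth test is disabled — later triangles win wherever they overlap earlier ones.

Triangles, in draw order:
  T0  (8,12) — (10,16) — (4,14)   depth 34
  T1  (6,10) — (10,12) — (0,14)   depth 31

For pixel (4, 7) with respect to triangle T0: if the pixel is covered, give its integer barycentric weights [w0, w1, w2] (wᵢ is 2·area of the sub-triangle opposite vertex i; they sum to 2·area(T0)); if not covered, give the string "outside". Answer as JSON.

T0:
  2·area = 20
  edge (8, 12)→(10, 16): d=(2,4) right/bottom  bias=-1
  edge (10, 16)→(4, 14): d=(-6,-2) top-left  bias=+0
  edge (4, 14)→(8, 12): d=(4,-2) top-left  bias=+0
    (0,6)@(1, 13): e=[30,0,-10] → ·  [on edge]
    (3,6)@(7, 13): e=[6,12,2] → #
    (4,6)@(9, 13): e=[-2,16,6] → ·
    (3,7)@(7, 15): e=[10,0,10] → #  [on edge]
    (4,7)@(9, 15): e=[2,4,14] → #
    (5,7)@(11, 15): e=[-6,8,18] → ·
    (3,8)@(7, 17): e=[14,-12,18] → ·
    (4,8)@(9, 17): e=[6,-8,22] → ·
  covered (3 px):
    · · · · · ·
    · · · · · ·
    · · · · · ·
    · · · · · ·
    · · · · · ·
    · · · · · ·
    · · · # · ·
    · · · # # ·
    · · · · · ·
T1:
  2·area = 28
  edge (6, 10)→(10, 12): d=(4,2) right/bottom  bias=-1
  edge (10, 12)→(0, 14): d=(-10,2) right/bottom  bias=-1
  edge (0, 14)→(6, 10): d=(6,-4) top-left  bias=+0
    (2,5)@(5, 11): e=[6,20,2] → #
    (3,5)@(7, 11): e=[2,16,10] → #
    (4,5)@(9, 11): e=[-2,12,18] → ·
    (1,6)@(3, 13): e=[18,4,6] → #
    (2,6)@(5, 13): e=[14,0,14] → ·  [on edge]
    (3,6)@(7, 13): e=[10,-4,22] → ·
    (1,7)@(3, 15): e=[26,-16,18] → ·
  covered (3 px):
    · · · · · ·
    · · · · · ·
    · · · · · ·
    · · · · · ·
    · · · · · ·
    · · # # · ·
    · # · · · ·
    · · · · · ·
    · · · · · ·

Answer: [4,14,2]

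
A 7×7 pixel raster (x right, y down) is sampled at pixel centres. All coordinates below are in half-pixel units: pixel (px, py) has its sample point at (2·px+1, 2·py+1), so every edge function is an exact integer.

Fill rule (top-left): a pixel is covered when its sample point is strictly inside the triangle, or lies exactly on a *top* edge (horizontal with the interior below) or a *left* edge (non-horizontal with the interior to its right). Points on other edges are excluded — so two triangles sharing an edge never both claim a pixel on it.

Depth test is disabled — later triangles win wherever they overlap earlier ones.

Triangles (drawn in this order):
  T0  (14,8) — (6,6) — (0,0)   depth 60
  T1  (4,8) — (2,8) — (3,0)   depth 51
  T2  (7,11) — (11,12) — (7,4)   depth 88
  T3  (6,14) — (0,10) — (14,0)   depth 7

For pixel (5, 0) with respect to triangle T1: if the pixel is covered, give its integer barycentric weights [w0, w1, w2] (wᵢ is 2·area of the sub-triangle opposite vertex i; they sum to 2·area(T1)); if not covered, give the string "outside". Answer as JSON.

T0:
  2·area = 36
  edge (14, 8)→(6, 6): d=(-8,-2) top-left  bias=+0
  edge (6, 6)→(0, 0): d=(-6,-6) top-left  bias=+0
  edge (0, 0)→(14, 8): d=(14,8) right/bottom  bias=-1
    (0,0)@(1, 1): e=[30,0,6] → X  [on edge]
    (1,0)@(3, 1): e=[34,12,-10] → .
    (0,1)@(1, 3): e=[14,-12,34] → .
    (1,1)@(3, 3): e=[18,0,18] → X  [on edge]
    (2,1)@(5, 3): e=[22,12,2] → X
    (3,1)@(7, 3): e=[26,24,-14] → .
    (1,2)@(3, 5): e=[2,-12,46] → .
    (2,2)@(5, 5): e=[6,0,30] → X  [on edge]
    (3,2)@(7, 5): e=[10,12,14] → X
    (4,2)@(9, 5): e=[14,24,-2] → .
    (2,3)@(5, 7): e=[-10,-12,58] → .
    (3,3)@(7, 7): e=[-6,0,42] → .  [on edge]
    (4,4)@(9, 9): e=[-18,0,54] → .  [on edge]
    (5,5)@(11, 11): e=[-30,0,66] → .  [on edge]
    (6,6)@(13, 13): e=[-42,0,78] → .  [on edge]
  covered (6 px):
    X . . . . . .
    . X X . . . .
    . . X X . . .
    . . . . . X .
    . . . . . . .
    . . . . . . .
    . . . . . . .
T1:
  2·area = 16
  edge (4, 8)→(2, 8): d=(-2,0) right/bottom  bias=-1
  edge (2, 8)→(3, 0): d=(1,-8) top-left  bias=+0
  edge (3, 0)→(4, 8): d=(1,8) right/bottom  bias=-1
    (1,0)@(3, 1): e=[14,1,1] → X
    (2,0)@(5, 1): e=[14,17,-15] → .
    (1,1)@(3, 3): e=[10,3,3] → X
    (2,1)@(5, 3): e=[10,19,-13] → .
    (1,2)@(3, 5): e=[6,5,5] → X
    (2,2)@(5, 5): e=[6,21,-11] → .
    (1,3)@(3, 7): e=[2,7,7] → X
    (2,3)@(5, 7): e=[2,23,-9] → .
    (1,4)@(3, 9): e=[-2,9,9] → .
  covered (4 px):
    . X . . . . .
    . X . . . . .
    . X . . . . .
    . X . . . . .
    . . . . . . .
    . . . . . . .
    . . . . . . .
T2:
  2·area = 28  (B↔C swapped to make it positive)
  edge (7, 11)→(7, 4): d=(0,-7) top-left  bias=+0
  edge (7, 4)→(11, 12): d=(4,8) right/bottom  bias=-1
  edge (11, 12)→(7, 11): d=(-4,-1) top-left  bias=+0
    (3,0)@(7, 1): e=[0,-12,40] → .  [on edge]
    (3,1)@(7, 3): e=[0,-4,32] → .  [on edge]
    (3,2)@(7, 5): e=[0,4,24] → X  [on edge]
    (4,2)@(9, 5): e=[14,-12,26] → .
    (3,3)@(7, 7): e=[0,12,16] → X  [on edge]
    (4,3)@(9, 7): e=[14,-4,18] → .
    (3,4)@(7, 9): e=[0,20,8] → X  [on edge]
    (4,4)@(9, 9): e=[14,4,10] → X
    (5,4)@(11, 9): e=[28,-12,12] → .
    (3,5)@(7, 11): e=[0,28,0] → X  [on edge]
    (5,5)@(11, 11): e=[28,-4,4] → .
    (3,6)@(7, 13): e=[0,36,-8] → .  [on edge]
  covered (6 px):
    . . . . . . .
    . . . . . . .
    . . . X . . .
    . . . X . . .
    . . . X X . .
    . . . X X . .
    . . . . . . .
T3:
  2·area = 116
  edge (6, 14)→(0, 10): d=(-6,-4) top-left  bias=+0
  edge (0, 10)→(14, 0): d=(14,-10) top-left  bias=+0
  edge (14, 0)→(6, 14): d=(-8,14) right/bottom  bias=-1
    (6,0)@(13, 1): e=[106,4,6] → X
    (5,1)@(11, 3): e=[86,12,18] → X
    (6,1)@(13, 3): e=[94,32,-10] → .
    (3,2)@(7, 5): e=[58,0,58] → X  [on edge]
    (4,2)@(9, 5): e=[66,20,30] → X
    (6,2)@(13, 5): e=[82,60,-26] → .
    (2,3)@(5, 7): e=[38,8,70] → X
    (5,3)@(11, 7): e=[62,68,-14] → .
    (1,4)@(3, 9): e=[18,16,82] → X
    (4,4)@(9, 9): e=[42,76,-2] → .
    (1,5)@(3, 11): e=[6,44,66] → X
    (4,5)@(9, 11): e=[30,104,-18] → .
  covered (15 px):
    . . . . . . X
    . . . . . X .
    . . . X X X .
    . . X X X . .
    . X X X . . .
    . X X X . . .
    . . X . . . .

Result: "outside"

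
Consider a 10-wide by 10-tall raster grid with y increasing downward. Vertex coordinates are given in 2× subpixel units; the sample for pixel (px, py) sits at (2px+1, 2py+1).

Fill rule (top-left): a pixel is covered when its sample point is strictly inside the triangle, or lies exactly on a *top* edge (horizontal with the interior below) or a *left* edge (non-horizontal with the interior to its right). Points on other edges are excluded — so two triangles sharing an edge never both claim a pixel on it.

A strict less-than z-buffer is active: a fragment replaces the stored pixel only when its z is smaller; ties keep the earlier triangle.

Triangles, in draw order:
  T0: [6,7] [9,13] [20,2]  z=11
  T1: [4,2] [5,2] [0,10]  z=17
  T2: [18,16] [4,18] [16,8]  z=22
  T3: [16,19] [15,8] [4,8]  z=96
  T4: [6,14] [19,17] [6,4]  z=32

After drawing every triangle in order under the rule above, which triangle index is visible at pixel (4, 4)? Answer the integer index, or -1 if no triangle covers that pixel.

T0:
  2·area = 99  (B↔C swapped to make it positive)
  edge (6, 7)→(20, 2): d=(14,-5) top-left  bias=+0
  edge (20, 2)→(9, 13): d=(-11,11) right/bottom  bias=-1
  edge (9, 13)→(6, 7): d=(-3,-6) top-left  bias=+0
    (1,0)@(3, 1): e=[-99,198,0] → ·  [on edge]
    (9,1)@(19, 3): e=[9,0,90] → ·  [on edge]
    (2,2)@(5, 5): e=[-33,132,0] → ·  [on edge]
    (6,2)@(13, 5): e=[7,44,48] → █
    (7,2)@(15, 5): e=[17,22,60] → █
    (8,2)@(17, 5): e=[27,0,72] → ·  [on edge]
    (3,3)@(7, 7): e=[5,88,6] → █
    (4,3)@(9, 7): e=[15,66,18] → █
    (5,3)@(11, 7): e=[25,44,30] → █
    (7,3)@(15, 7): e=[45,0,54] → ·  [on edge]
    (3,4)@(7, 9): e=[33,66,0] → █  [on edge]
    (6,4)@(13, 9): e=[63,0,36] → ·  [on edge]
    (5,5)@(11, 11): e=[81,0,18] → ·  [on edge]
    (4,6)@(9, 13): e=[99,0,0] → ·  [on edge]
    (3,7)@(7, 15): e=[117,0,-18] → ·  [on edge]
    (2,8)@(5, 17): e=[135,0,-36] → ·  [on edge]
    (5,8)@(11, 17): e=[165,-66,0] → ·  [on edge]
    (1,9)@(3, 19): e=[153,0,-54] → ·  [on edge]
  covered (10 px):
    · · · · · · · · · ·
    · · · · · · · · · ·
    · · · · · · █ █ · ·
    · · · █ █ █ █ · · ·
    · · · █ █ █ · · · ·
    · · · · █ · · · · ·
    · · · · · · · · · ·
    · · · · · · · · · ·
    · · · · · · · · · ·
    · · · · · · · · · ·
T1:
  2·area = 8
  edge (4, 2)→(5, 2): d=(1,0) top-left  bias=+0
  edge (5, 2)→(0, 10): d=(-5,8) right/bottom  bias=-1
  edge (0, 10)→(4, 2): d=(4,-8) top-left  bias=+0
    (1,2)@(3, 5): e=[3,1,4] → █
    (2,2)@(5, 5): e=[3,-15,20] → ·
    (1,3)@(3, 7): e=[5,-9,12] → ·
  covered (1 px):
    · · · · · · · · · ·
    · · · · · · · · · ·
    · █ · · · · · · · ·
    · · · · · · · · · ·
    · · · · · · · · · ·
    · · · · · · · · · ·
    · · · · · · · · · ·
    · · · · · · · · · ·
    · · · · · · · · · ·
    · · · · · · · · · ·
T2:
  2·area = 116
  edge (18, 16)→(4, 18): d=(-14,2) right/bottom  bias=-1
  edge (4, 18)→(16, 8): d=(12,-10) top-left  bias=+0
  edge (16, 8)→(18, 16): d=(2,8) right/bottom  bias=-1
    (7,4)@(15, 9): e=[104,2,10] → █
    (8,4)@(17, 9): e=[100,22,-6] → ·
    (6,5)@(13, 11): e=[80,6,30] → █
    (8,5)@(17, 11): e=[72,46,-2] → ·
    (5,6)@(11, 13): e=[56,10,50] → █
    (8,6)@(17, 13): e=[44,70,2] → █
    (9,6)@(19, 13): e=[40,90,-14] → ·
    (4,7)@(9, 15): e=[32,14,70] → █
    (9,7)@(19, 15): e=[12,114,-10] → ·
    (3,8)@(7, 17): e=[8,18,90] → █
    (5,8)@(11, 17): e=[0,58,58] → ·  [on edge]
    (6,8)@(13, 17): e=[-4,78,42] → ·
  covered (14 px):
    · · · · · · · · · ·
    · · · · · · · · · ·
    · · · · · · · · · ·
    · · · · · · · · · ·
    · · · · · · · █ · ·
    · · · · · · █ █ · ·
    · · · · · █ █ █ █ ·
    · · · · █ █ █ █ █ ·
    · · · █ █ · · · · ·
    · · · · · · · · · ·
T3:
  2·area = 121  (B↔C swapped to make it positive)
  edge (16, 19)→(4, 8): d=(-12,-11) top-left  bias=+0
  edge (4, 8)→(15, 8): d=(11,0) top-left  bias=+0
  edge (15, 8)→(16, 19): d=(1,11) right/bottom  bias=-1
    (3,4)@(7, 9): e=[21,11,89] → █
    (4,4)@(9, 9): e=[43,11,67] → █
    (5,4)@(11, 9): e=[65,11,45] → █
    (6,4)@(13, 9): e=[87,11,23] → █
    (7,4)@(15, 9): e=[109,11,1] → █
    (8,4)@(17, 9): e=[131,11,-21] → ·
    (3,5)@(7, 11): e=[-3,33,91] → ·
    (4,5)@(9, 11): e=[19,33,69] → █
    (8,5)@(17, 11): e=[107,33,-19] → ·
    (4,6)@(9, 13): e=[-5,55,71] → ·
    (5,6)@(11, 13): e=[17,55,49] → █
    (8,6)@(17, 13): e=[83,55,-17] → ·
  covered (15 px):
    · · · · · · · · · ·
    · · · · · · · · · ·
    · · · · · · · · · ·
    · · · · · · · · · ·
    · · · █ █ █ █ █ · ·
    · · · · █ █ █ █ · ·
    · · · · · █ █ █ · ·
    · · · · · · █ █ · ·
    · · · · · · · █ · ·
    · · · · · · · · · ·
T4:
  2·area = 130  (B↔C swapped to make it positive)
  edge (6, 14)→(6, 4): d=(0,-10) top-left  bias=+0
  edge (6, 4)→(19, 17): d=(13,13) right/bottom  bias=-1
  edge (19, 17)→(6, 14): d=(-13,-3) top-left  bias=+0
    (1,0)@(3, 1): e=[-30,0,160] → ·  [on edge]
    (2,1)@(5, 3): e=[-10,0,140] → ·  [on edge]
    (3,2)@(7, 5): e=[10,0,120] → ·  [on edge]
    (3,3)@(7, 7): e=[10,26,94] → █
    (4,3)@(9, 7): e=[30,0,100] → ·  [on edge]
    (3,4)@(7, 9): e=[10,52,68] → █
    (4,4)@(9, 9): e=[30,26,74] → █
    (5,4)@(11, 9): e=[50,0,80] → ·  [on edge]
    (3,5)@(7, 11): e=[10,78,42] → █
    (5,5)@(11, 11): e=[50,26,54] → █
    (6,5)@(13, 11): e=[70,0,60] → ·  [on edge]
    (3,6)@(7, 13): e=[10,104,16] → █
    (7,6)@(15, 13): e=[90,0,40] → ·  [on edge]
    (8,7)@(17, 15): e=[110,0,20] → ·  [on edge]
    (9,8)@(19, 17): e=[130,0,0] → ·  [on edge]
  covered (13 px):
    · · · · · · · · · ·
    · · · · · · · · · ·
    · · · · · · · · · ·
    · · · █ · · · · · ·
    · · · █ █ · · · · ·
    · · · █ █ █ · · · ·
    · · · █ █ █ █ · · ·
    · · · · · █ █ █ · ·
    · · · · · · · · · ·
    · · · · · · · · · ·

Z-buffer (winner per pixel, '.' = empty):
  . . . . . . . . . .
  . . . . . . . . . .
  . 1 . . . . 0 0 . .
  . . . 0 0 0 0 . . .
  . . . 0 0 0 3 2 . .
  . . . 4 0 4 2 2 . .
  . . . 4 4 2 2 2 2 .
  . . . . 2 2 2 2 2 .
  . . . 2 2 . . 3 . .
  . . . . . . . . . .

Answer: 0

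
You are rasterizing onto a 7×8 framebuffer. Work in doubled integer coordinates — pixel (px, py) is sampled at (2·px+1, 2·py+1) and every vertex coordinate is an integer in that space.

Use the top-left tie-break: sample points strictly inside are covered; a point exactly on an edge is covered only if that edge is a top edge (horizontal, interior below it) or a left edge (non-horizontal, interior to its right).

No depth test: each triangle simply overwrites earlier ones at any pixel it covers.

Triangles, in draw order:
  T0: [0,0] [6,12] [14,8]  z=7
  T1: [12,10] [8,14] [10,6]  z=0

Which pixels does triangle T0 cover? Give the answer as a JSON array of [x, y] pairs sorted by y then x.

T0:
  2·area = 120  (B↔C swapped to make it positive)
  edge (0, 0)→(14, 8): d=(14,8) right/bottom  bias=-1
  edge (14, 8)→(6, 12): d=(-8,4) right/bottom  bias=-1
  edge (6, 12)→(0, 0): d=(-6,-12) top-left  bias=+0
    (0,0)@(1, 1): e=[6,108,6] → █
    (1,0)@(3, 1): e=[-10,100,30] → ·
    (0,1)@(1, 3): e=[34,92,-6] → ·
    (1,1)@(3, 3): e=[18,84,18] → █
    (2,1)@(5, 3): e=[2,76,42] → █
    (3,1)@(7, 3): e=[-14,68,66] → ·
    (1,2)@(3, 5): e=[46,68,6] → █
    (3,2)@(7, 5): e=[14,52,54] → █
    (4,2)@(9, 5): e=[-2,44,78] → ·
    (1,3)@(3, 7): e=[74,52,-6] → ·
    (2,3)@(5, 7): e=[58,44,18] → █
    (4,3)@(9, 7): e=[26,28,66] → █
  covered (15 px):
    █ · · · · · ·
    · █ █ · · · ·
    · █ █ █ · · ·
    · · █ █ █ █ ·
    · · █ █ █ █ ·
    · · · █ · · ·
    · · · · · · ·
    · · · · · · ·
T1:
  2·area = 24
  edge (12, 10)→(8, 14): d=(-4,4) right/bottom  bias=-1
  edge (8, 14)→(10, 6): d=(2,-8) top-left  bias=+0
  edge (10, 6)→(12, 10): d=(2,4) right/bottom  bias=-1
    (5,4)@(11, 9): e=[8,14,2] → █
    (6,4)@(13, 9): e=[0,30,-6] → ·  [on edge]
    (4,5)@(9, 11): e=[8,2,14] → █
    (5,5)@(11, 11): e=[0,18,6] → ·  [on edge]
    (4,6)@(9, 13): e=[0,6,18] → ·  [on edge]
    (3,7)@(7, 15): e=[0,-6,30] → ·  [on edge]
  covered (2 px):
    · · · · · · ·
    · · · · · · ·
    · · · · · · ·
    · · · · · · ·
    · · · · · █ ·
    · · · · █ · ·
    · · · · · · ·
    · · · · · · ·

Result: [[0,0],[1,1],[2,1],[1,2],[2,2],[3,2],[2,3],[3,3],[4,3],[5,3],[2,4],[3,4],[4,4],[5,4],[3,5]]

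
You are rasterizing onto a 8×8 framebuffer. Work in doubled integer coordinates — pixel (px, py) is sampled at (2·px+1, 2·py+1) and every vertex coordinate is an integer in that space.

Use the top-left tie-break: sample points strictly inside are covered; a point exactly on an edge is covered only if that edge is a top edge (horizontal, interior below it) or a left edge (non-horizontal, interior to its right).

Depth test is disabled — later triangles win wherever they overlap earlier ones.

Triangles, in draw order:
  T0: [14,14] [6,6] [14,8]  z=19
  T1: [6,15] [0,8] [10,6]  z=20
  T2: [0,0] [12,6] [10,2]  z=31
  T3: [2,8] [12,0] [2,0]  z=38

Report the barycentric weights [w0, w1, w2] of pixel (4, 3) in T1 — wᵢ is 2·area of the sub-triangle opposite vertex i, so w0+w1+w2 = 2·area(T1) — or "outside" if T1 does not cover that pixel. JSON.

T0:
  2·area = 48
  edge (14, 14)→(6, 6): d=(-8,-8) top-left  bias=+0
  edge (6, 6)→(14, 8): d=(8,2) right/bottom  bias=-1
  edge (14, 8)→(14, 14): d=(0,6) right/bottom  bias=-1
    (0,0)@(1, 1): e=[0,-30,78] → .  [on edge]
    (1,1)@(3, 3): e=[0,-18,66] → .  [on edge]
    (2,2)@(5, 5): e=[0,-6,54] → .  [on edge]
    (3,3)@(7, 7): e=[0,6,42] → X  [on edge]
    (4,3)@(9, 7): e=[16,2,30] → X
    (5,3)@(11, 7): e=[32,-2,18] → .
    (3,4)@(7, 9): e=[-16,22,42] → .
    (4,4)@(9, 9): e=[0,18,30] → X  [on edge]
    (5,4)@(11, 9): e=[16,14,18] → X
    (6,4)@(13, 9): e=[32,10,6] → X
    (7,4)@(15, 9): e=[48,6,-6] → .
    (4,5)@(9, 11): e=[-16,34,30] → .
    (5,5)@(11, 11): e=[0,30,18] → X  [on edge]
    (6,6)@(13, 13): e=[0,42,6] → X  [on edge]
    (7,7)@(15, 15): e=[0,54,-6] → .  [on edge]
  covered (8 px):
    . . . . . . . .
    . . . . . . . .
    . . . . . . . .
    . . . X X . . .
    . . . . X X X .
    . . . . . X X .
    . . . . . . X .
    . . . . . . . .
T1:
  2·area = 82
  edge (6, 15)→(0, 8): d=(-6,-7) top-left  bias=+0
  edge (0, 8)→(10, 6): d=(10,-2) top-left  bias=+0
  edge (10, 6)→(6, 15): d=(-4,9) right/bottom  bias=-1
    (7,2)@(15, 5): e=[123,0,-41] → .  [on edge]
    (2,3)@(5, 7): e=[41,0,41] → X  [on edge]
    (3,3)@(7, 7): e=[55,4,23] → X
    (4,3)@(9, 7): e=[69,8,5] → X
    (5,3)@(11, 7): e=[83,12,-13] → .
    (0,4)@(1, 9): e=[1,12,69] → X
    (1,4)@(3, 9): e=[15,16,51] → X
    (4,4)@(9, 9): e=[57,28,-3] → .
    (0,5)@(1, 11): e=[-11,32,61] → .
    (1,5)@(3, 11): e=[3,36,43] → X
    (4,5)@(9, 11): e=[45,48,-11] → .
    (1,6)@(3, 13): e=[-9,56,35] → .
  covered (11 px):
    . . . . . . . .
    . . . . . . . .
    . . . . . . . .
    . . X X X . . .
    X X X X . . . .
    . X X X . . . .
    . . X . . . . .
    . . . . . . . .
T2:
  2·area = 36  (B↔C swapped to make it positive)
  edge (0, 0)→(10, 2): d=(10,2) right/bottom  bias=-1
  edge (10, 2)→(12, 6): d=(2,4) right/bottom  bias=-1
  edge (12, 6)→(0, 0): d=(-12,-6) top-left  bias=+0
    (1,0)@(3, 1): e=[4,26,6] → X
    (2,0)@(5, 1): e=[0,18,18] → .  [on edge]
    (1,1)@(3, 3): e=[24,30,-18] → .
    (3,1)@(7, 3): e=[16,14,6] → X
    (4,1)@(9, 3): e=[12,6,18] → X
    (5,1)@(11, 3): e=[8,-2,30] → .
    (7,1)@(15, 3): e=[0,-18,54] → .  [on edge]
    (3,2)@(7, 5): e=[36,18,-18] → .
    (4,2)@(9, 5): e=[32,10,-6] → .
    (5,2)@(11, 5): e=[28,2,6] → X
    (6,2)@(13, 5): e=[24,-6,18] → .
    (5,3)@(11, 7): e=[48,6,-18] → .
  covered (4 px):
    . X . . . . . .
    . . . X X . . .
    . . . . . X . .
    . . . . . . . .
    . . . . . . . .
    . . . . . . . .
    . . . . . . . .
    . . . . . . . .
T3:
  2·area = 80  (B↔C swapped to make it positive)
  edge (2, 8)→(2, 0): d=(0,-8) top-left  bias=+0
  edge (2, 0)→(12, 0): d=(10,0) top-left  bias=+0
  edge (12, 0)→(2, 8): d=(-10,8) right/bottom  bias=-1
    (1,0)@(3, 1): e=[8,10,62] → X
    (2,0)@(5, 1): e=[24,10,46] → X
    (3,0)@(7, 1): e=[40,10,30] → X
    (4,0)@(9, 1): e=[56,10,14] → X
    (5,0)@(11, 1): e=[72,10,-2] → .
    (1,1)@(3, 3): e=[8,30,42] → X
    (4,1)@(9, 3): e=[56,30,-6] → .
    (1,2)@(3, 5): e=[8,50,22] → X
    (3,2)@(7, 5): e=[40,50,-10] → .
    (1,3)@(3, 7): e=[8,70,2] → X
    (2,3)@(5, 7): e=[24,70,-14] → .
    (1,4)@(3, 9): e=[8,90,-18] → .
  covered (10 px):
    . X X X X . . .
    . X X X . . . .
    . X X . . . . .
    . X . . . . . .
    . . . . . . . .
    . . . . . . . .
    . . . . . . . .
    . . . . . . . .

Final: [8,5,69]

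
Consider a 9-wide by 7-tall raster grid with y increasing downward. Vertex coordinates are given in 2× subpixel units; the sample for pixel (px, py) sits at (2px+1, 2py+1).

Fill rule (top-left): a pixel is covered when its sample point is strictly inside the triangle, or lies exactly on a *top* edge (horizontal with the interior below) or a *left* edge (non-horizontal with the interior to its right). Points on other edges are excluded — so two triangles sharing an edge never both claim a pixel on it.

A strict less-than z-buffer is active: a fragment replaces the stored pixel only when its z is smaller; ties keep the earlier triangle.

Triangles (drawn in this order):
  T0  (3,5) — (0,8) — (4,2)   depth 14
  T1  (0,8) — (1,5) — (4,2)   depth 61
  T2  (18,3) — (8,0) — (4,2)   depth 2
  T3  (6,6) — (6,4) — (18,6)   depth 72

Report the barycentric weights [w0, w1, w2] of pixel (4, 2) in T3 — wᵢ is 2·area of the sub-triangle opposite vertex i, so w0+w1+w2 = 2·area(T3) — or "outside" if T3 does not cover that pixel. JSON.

T0:
  2·area = 6
  edge (3, 5)→(0, 8): d=(-3,3) right/bottom  bias=-1
  edge (0, 8)→(4, 2): d=(4,-6) top-left  bias=+0
  edge (4, 2)→(3, 5): d=(-1,3) right/bottom  bias=-1
    (3,0)@(7, 1): e=[0,14,-8] → .  [on edge]
    (2,1)@(5, 3): e=[0,10,-4] → .  [on edge]
    (1,2)@(3, 5): e=[0,6,0] → .  [on edge]
    (0,3)@(1, 7): e=[0,2,4] → .  [on edge]
    (0,5)@(1, 11): e=[-12,18,0] → .  [on edge]
  covered (0 px):
    . . . . . . . . .
    . . . . . . . . .
    . . . . . . . . .
    . . . . . . . . .
    . . . . . . . . .
    . . . . . . . . .
    . . . . . . . . .
T1:
  2·area = 6
  edge (0, 8)→(1, 5): d=(1,-3) top-left  bias=+0
  edge (1, 5)→(4, 2): d=(3,-3) top-left  bias=+0
  edge (4, 2)→(0, 8): d=(-4,6) right/bottom  bias=-1
    (2,0)@(5, 1): e=[8,0,-2] → .  [on edge]
    (1,1)@(3, 3): e=[4,0,2] → X  [on edge]
    (2,1)@(5, 3): e=[10,6,-10] → .
    (0,2)@(1, 5): e=[0,0,6] → X  [on edge]
    (1,2)@(3, 5): e=[6,6,-6] → .
    (0,3)@(1, 7): e=[2,6,-2] → .
  covered (2 px):
    . . . . . . . . .
    . X . . . . . . .
    X . . . . . . . .
    . . . . . . . . .
    . . . . . . . . .
    . . . . . . . . .
    . . . . . . . . .
T2:
  2·area = 32  (B↔C swapped to make it positive)
  edge (18, 3)→(4, 2): d=(-14,-1) top-left  bias=+0
  edge (4, 2)→(8, 0): d=(4,-2) top-left  bias=+0
  edge (8, 0)→(18, 3): d=(10,3) right/bottom  bias=-1
    (3,0)@(7, 1): e=[17,2,13] → X
    (4,0)@(9, 1): e=[19,6,7] → X
    (5,0)@(11, 1): e=[21,10,1] → X
    (6,0)@(13, 1): e=[23,14,-5] → .
    (3,1)@(7, 3): e=[-11,10,33] → .
    (4,1)@(9, 3): e=[-9,14,27] → .
    (5,1)@(11, 3): e=[-7,18,21] → .
  covered (3 px):
    . . . X X X . . .
    . . . . . . . . .
    . . . . . . . . .
    . . . . . . . . .
    . . . . . . . . .
    . . . . . . . . .
    . . . . . . . . .
T3:
  2·area = 24
  edge (6, 6)→(6, 4): d=(0,-2) top-left  bias=+0
  edge (6, 4)→(18, 6): d=(12,2) right/bottom  bias=-1
  edge (18, 6)→(6, 6): d=(-12,0) right/bottom  bias=-1
    (3,2)@(7, 5): e=[2,10,12] → X
    (4,2)@(9, 5): e=[6,6,12] → X
    (5,2)@(11, 5): e=[10,2,12] → X
    (6,2)@(13, 5): e=[14,-2,12] → .
    (3,3)@(7, 7): e=[2,34,-12] → .
    (4,3)@(9, 7): e=[6,30,-12] → .
    (5,3)@(11, 7): e=[10,26,-12] → .
  covered (3 px):
    . . . . . . . . .
    . . . . . . . . .
    . . . X X X . . .
    . . . . . . . . .
    . . . . . . . . .
    . . . . . . . . .
    . . . . . . . . .

Final: [6,12,6]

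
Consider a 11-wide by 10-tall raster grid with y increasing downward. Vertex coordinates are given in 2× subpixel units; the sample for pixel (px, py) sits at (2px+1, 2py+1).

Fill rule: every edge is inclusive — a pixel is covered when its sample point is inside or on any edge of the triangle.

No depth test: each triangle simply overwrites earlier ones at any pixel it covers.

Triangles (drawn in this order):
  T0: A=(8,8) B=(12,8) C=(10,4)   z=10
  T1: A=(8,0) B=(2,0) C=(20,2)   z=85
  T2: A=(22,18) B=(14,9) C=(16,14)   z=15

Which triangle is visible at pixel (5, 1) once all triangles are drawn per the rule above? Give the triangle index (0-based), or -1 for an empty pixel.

T0:
  2·area = 16  (B↔C swapped to make it positive)
  edge (8, 8)→(10, 4): d=(2,-4) inclusive
  edge (10, 4)→(12, 8): d=(2,4) inclusive
  edge (12, 8)→(8, 8): d=(-4,0) inclusive
    (4,3)@(9, 7): e=[2,10,4] → █
    (5,3)@(11, 7): e=[10,2,4] → █
    (6,3)@(13, 7): e=[18,-6,4] → ·
    (4,4)@(9, 9): e=[6,14,-4] → ·
    (5,4)@(11, 9): e=[14,6,-4] → ·
  covered (2 px):
    · · · · · · · · · · ·
    · · · · · · · · · · ·
    · · · · · · · · · · ·
    · · · · █ █ · · · · ·
    · · · · · · · · · · ·
    · · · · · · · · · · ·
    · · · · · · · · · · ·
    · · · · · · · · · · ·
    · · · · · · · · · · ·
    · · · · · · · · · · ·
T1:
  2·area = 12  (B↔C swapped to make it positive)
  edge (8, 0)→(20, 2): d=(12,2) inclusive
  edge (20, 2)→(2, 0): d=(-18,-2) inclusive
  edge (2, 0)→(8, 0): d=(6,0) inclusive
    (5,0)@(11, 1): e=[6,0,6] → █  [on edge]
    (6,0)@(13, 1): e=[2,4,6] → █
    (7,0)@(15, 1): e=[-2,8,6] → ·
    (5,1)@(11, 3): e=[30,-36,18] → ·
    (6,1)@(13, 3): e=[26,-32,18] → ·
  covered (2 px):
    · · · · · █ █ · · · ·
    · · · · · · · · · · ·
    · · · · · · · · · · ·
    · · · · · · · · · · ·
    · · · · · · · · · · ·
    · · · · · · · · · · ·
    · · · · · · · · · · ·
    · · · · · · · · · · ·
    · · · · · · · · · · ·
    · · · · · · · · · · ·
T2:
  2·area = 22  (B↔C swapped to make it positive)
  edge (22, 18)→(16, 14): d=(-6,-4) inclusive
  edge (16, 14)→(14, 9): d=(-2,-5) inclusive
  edge (14, 9)→(22, 18): d=(8,9) inclusive
    (7,5)@(15, 11): e=[14,1,7] → █
    (8,5)@(17, 11): e=[22,11,-11] → ·
    (7,6)@(15, 13): e=[2,-3,23] → ·
    (8,6)@(17, 13): e=[10,7,5] → █
    (9,6)@(19, 13): e=[18,17,-13] → ·
    (8,7)@(17, 15): e=[-2,3,21] → ·
    (9,7)@(19, 15): e=[6,13,3] → █
    (10,7)@(21, 15): e=[14,23,-15] → ·
    (9,8)@(19, 17): e=[-6,9,19] → ·
    (10,8)@(21, 17): e=[2,19,1] → █
    (10,9)@(21, 19): e=[-10,15,17] → ·
  covered (4 px):
    · · · · · · · · · · ·
    · · · · · · · · · · ·
    · · · · · · · · · · ·
    · · · · · · · · · · ·
    · · · · · · · · · · ·
    · · · · · · · █ · · ·
    · · · · · · · · █ · ·
    · · · · · · · · · █ ·
    · · · · · · · · · · █
    · · · · · · · · · · ·

Z-buffer (winner per pixel, '.' = empty):
  . . . . . 1 1 . . . .
  . . . . . . . . . . .
  . . . . . . . . . . .
  . . . . 0 0 . . . . .
  . . . . . . . . . . .
  . . . . . . . 2 . . .
  . . . . . . . . 2 . .
  . . . . . . . . . 2 .
  . . . . . . . . . . 2
  . . . . . . . . . . .

Result: -1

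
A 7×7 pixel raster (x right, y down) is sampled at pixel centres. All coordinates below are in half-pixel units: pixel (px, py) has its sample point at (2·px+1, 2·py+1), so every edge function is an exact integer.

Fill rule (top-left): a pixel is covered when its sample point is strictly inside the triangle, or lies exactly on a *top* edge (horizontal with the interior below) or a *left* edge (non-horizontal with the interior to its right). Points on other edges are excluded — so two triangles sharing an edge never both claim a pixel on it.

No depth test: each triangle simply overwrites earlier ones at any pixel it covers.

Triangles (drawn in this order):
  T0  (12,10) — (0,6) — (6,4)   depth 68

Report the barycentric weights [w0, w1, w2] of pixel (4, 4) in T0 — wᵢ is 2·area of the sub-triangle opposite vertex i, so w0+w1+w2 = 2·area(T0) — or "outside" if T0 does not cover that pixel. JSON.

T0:
  2·area = 48
  edge (12, 10)→(0, 6): d=(-12,-4) top-left  bias=+0
  edge (0, 6)→(6, 4): d=(6,-2) top-left  bias=+0
  edge (6, 4)→(12, 10): d=(6,6) right/bottom  bias=-1
    (1,0)@(3, 1): e=[72,-24,0] → ·  [on edge]
    (2,1)@(5, 3): e=[56,-8,0] → ·  [on edge]
    (4,1)@(9, 3): e=[72,0,-24] → ·  [on edge]
    (1,2)@(3, 5): e=[24,0,24] → █  [on edge]
    (2,2)@(5, 5): e=[32,4,12] → █
    (3,2)@(7, 5): e=[40,8,0] → ·  [on edge]
    (1,3)@(3, 7): e=[0,12,36] → █  [on edge]
    (3,3)@(7, 7): e=[16,20,12] → █
    (4,3)@(9, 7): e=[24,24,0] → ·  [on edge]
    (1,4)@(3, 9): e=[-24,24,48] → ·
    (2,4)@(5, 9): e=[-16,28,36] → ·
    (3,4)@(7, 9): e=[-8,32,24] → ·
    (4,4)@(9, 9): e=[0,36,12] → █  [on edge]
    (5,4)@(11, 9): e=[8,40,0] → ·  [on edge]
    (6,5)@(13, 11): e=[-8,56,0] → ·  [on edge]
  covered (6 px):
    · · · · · · ·
    · · · · · · ·
    · █ █ · · · ·
    · █ █ █ · · ·
    · · · · █ · ·
    · · · · · · ·
    · · · · · · ·

Final: [36,12,0]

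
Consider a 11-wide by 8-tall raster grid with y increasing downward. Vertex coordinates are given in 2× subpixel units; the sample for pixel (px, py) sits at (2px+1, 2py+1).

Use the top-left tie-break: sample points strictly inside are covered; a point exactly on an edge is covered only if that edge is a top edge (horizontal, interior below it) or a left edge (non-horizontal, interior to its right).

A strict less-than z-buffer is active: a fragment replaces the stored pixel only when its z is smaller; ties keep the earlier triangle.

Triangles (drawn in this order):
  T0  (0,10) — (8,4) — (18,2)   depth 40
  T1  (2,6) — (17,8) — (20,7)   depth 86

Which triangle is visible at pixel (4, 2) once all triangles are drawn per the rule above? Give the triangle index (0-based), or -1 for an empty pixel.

T0:
  2·area = 44
  edge (0, 10)→(8, 4): d=(8,-6) top-left  bias=+0
  edge (8, 4)→(18, 2): d=(10,-2) top-left  bias=+0
  edge (18, 2)→(0, 10): d=(-18,8) right/bottom  bias=-1
    (6,1)@(13, 3): e=[22,0,22] → #  [on edge]
    (7,1)@(15, 3): e=[34,4,6] → #
    (8,1)@(17, 3): e=[46,8,-10] → ·
    (1,2)@(3, 5): e=[-22,0,66] → ·  [on edge]
    (3,2)@(7, 5): e=[2,8,34] → #
    (4,2)@(9, 5): e=[14,12,18] → #
    (5,2)@(11, 5): e=[26,16,2] → #
    (6,2)@(13, 5): e=[38,20,-14] → ·
    (7,2)@(15, 5): e=[50,24,-30] → ·
    (2,3)@(5, 7): e=[6,24,14] → #
    (3,3)@(7, 7): e=[18,28,-2] → ·
    (4,3)@(9, 7): e=[30,32,-18] → ·
  covered (6 px):
    · · · · · · · · · · ·
    · · · · · · # # · · ·
    · · · # # # · · · · ·
    · · # · · · · · · · ·
    · · · · · · · · · · ·
    · · · · · · · · · · ·
    · · · · · · · · · · ·
    · · · · · · · · · · ·
T1:
  2·area = 21  (B↔C swapped to make it positive)
  edge (2, 6)→(20, 7): d=(18,1) right/bottom  bias=-1
  edge (20, 7)→(17, 8): d=(-3,1) right/bottom  bias=-1
  edge (17, 8)→(2, 6): d=(-15,-2) top-left  bias=+0
    (5,3)@(11, 7): e=[9,9,3] → #
    (6,3)@(13, 7): e=[7,7,7] → #
    (7,3)@(15, 7): e=[5,5,11] → #
    (8,3)@(17, 7): e=[3,3,15] → #
    (9,3)@(19, 7): e=[1,1,19] → #
    (10,3)@(21, 7): e=[-1,-1,23] → ·
    (5,4)@(11, 9): e=[45,3,-27] → ·
    (6,4)@(13, 9): e=[43,1,-23] → ·
    (7,4)@(15, 9): e=[41,-1,-19] → ·
    (8,4)@(17, 9): e=[39,-3,-15] → ·
    (9,4)@(19, 9): e=[37,-5,-11] → ·
  covered (5 px):
    · · · · · · · · · · ·
    · · · · · · · · · · ·
    · · · · · · · · · · ·
    · · · · · # # # # # ·
    · · · · · · · · · · ·
    · · · · · · · · · · ·
    · · · · · · · · · · ·
    · · · · · · · · · · ·

Z-buffer (winner per pixel, '.' = empty):
  . . . . . . . . . . .
  . . . . . . 0 0 . . .
  . . . 0 0 0 . . . . .
  . . 0 . . 1 1 1 1 1 .
  . . . . . . . . . . .
  . . . . . . . . . . .
  . . . . . . . . . . .
  . . . . . . . . . . .

Result: 0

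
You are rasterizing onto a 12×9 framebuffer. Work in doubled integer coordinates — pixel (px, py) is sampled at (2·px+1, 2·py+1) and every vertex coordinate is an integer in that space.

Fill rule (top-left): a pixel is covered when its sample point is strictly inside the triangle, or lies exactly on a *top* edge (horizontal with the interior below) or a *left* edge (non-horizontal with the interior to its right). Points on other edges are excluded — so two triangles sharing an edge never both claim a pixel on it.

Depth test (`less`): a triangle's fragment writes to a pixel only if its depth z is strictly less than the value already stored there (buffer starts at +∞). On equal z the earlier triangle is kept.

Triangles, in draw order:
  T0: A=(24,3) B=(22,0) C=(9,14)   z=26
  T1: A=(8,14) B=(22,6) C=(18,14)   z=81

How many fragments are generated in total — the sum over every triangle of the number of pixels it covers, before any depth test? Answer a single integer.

T0:
  2·area = 67  (B↔C swapped to make it positive)
  edge (24, 3)→(9, 14): d=(-15,11) right/bottom  bias=-1
  edge (9, 14)→(22, 0): d=(13,-14) top-left  bias=+0
  edge (22, 0)→(24, 3): d=(2,3) right/bottom  bias=-1
    (10,1)@(21, 3): e=[33,25,9] → #
    (11,1)@(23, 3): e=[11,53,3] → #
    (9,2)@(19, 5): e=[25,23,19] → #
    (11,2)@(23, 5): e=[-19,79,7] → ·
    (8,3)@(17, 7): e=[17,21,29] → #
    (9,3)@(19, 7): e=[-5,49,23] → ·
    (10,3)@(21, 7): e=[-27,77,17] → ·
    (7,4)@(15, 9): e=[9,19,39] → #
    (8,4)@(17, 9): e=[-13,47,33] → ·
    (6,5)@(13, 11): e=[1,17,49] → #
    (7,5)@(15, 11): e=[-21,45,43] → ·
    (6,6)@(13, 13): e=[-29,43,53] → ·
  covered (7 px):
    · · · · · · · · · · · ·
    · · · · · · · · · · # #
    · · · · · · · · · # # ·
    · · · · · · · · # · · ·
    · · · · · · · # · · · ·
    · · · · · · # · · · · ·
    · · · · · · · · · · · ·
    · · · · · · · · · · · ·
    · · · · · · · · · · · ·
T1:
  2·area = 80
  edge (8, 14)→(22, 6): d=(14,-8) top-left  bias=+0
  edge (22, 6)→(18, 14): d=(-4,8) right/bottom  bias=-1
  edge (18, 14)→(8, 14): d=(-10,0) right/bottom  bias=-1
    (10,3)@(21, 7): e=[6,4,70] → #
    (11,3)@(23, 7): e=[22,-12,70] → ·
    (8,4)@(17, 9): e=[2,28,50] → #
    (9,4)@(19, 9): e=[18,12,50] → #
    (10,4)@(21, 9): e=[34,-4,50] → ·
    (7,5)@(15, 11): e=[14,36,30] → #
    (10,5)@(21, 11): e=[62,-12,30] → ·
    (5,6)@(11, 13): e=[10,60,10] → #
    (6,6)@(13, 13): e=[26,44,10] → #
    (9,6)@(19, 13): e=[74,-4,10] → ·
    (5,7)@(11, 15): e=[38,52,-10] → ·
    (6,7)@(13, 15): e=[54,36,-10] → ·
  covered (10 px):
    · · · · · · · · · · · ·
    · · · · · · · · · · · ·
    · · · · · · · · · · · ·
    · · · · · · · · · · # ·
    · · · · · · · · # # · ·
    · · · · · · · # # # · ·
    · · · · · # # # # · · ·
    · · · · · · · · · · · ·
    · · · · · · · · · · · ·

Final: 17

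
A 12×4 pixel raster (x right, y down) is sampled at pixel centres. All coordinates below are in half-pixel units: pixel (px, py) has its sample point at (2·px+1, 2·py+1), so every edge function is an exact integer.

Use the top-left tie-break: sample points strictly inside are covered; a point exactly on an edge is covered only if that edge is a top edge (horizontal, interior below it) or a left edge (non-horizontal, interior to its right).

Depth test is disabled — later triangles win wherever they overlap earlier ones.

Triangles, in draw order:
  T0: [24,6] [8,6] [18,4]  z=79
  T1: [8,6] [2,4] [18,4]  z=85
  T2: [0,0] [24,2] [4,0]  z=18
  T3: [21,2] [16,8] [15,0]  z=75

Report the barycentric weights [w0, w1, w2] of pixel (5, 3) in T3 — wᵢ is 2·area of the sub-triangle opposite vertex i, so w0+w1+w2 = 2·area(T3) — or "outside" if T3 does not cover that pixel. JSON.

T0:
  2·area = 32
  edge (24, 6)→(8, 6): d=(-16,0) right/bottom  bias=-1
  edge (8, 6)→(18, 4): d=(10,-2) top-left  bias=+0
  edge (18, 4)→(24, 6): d=(6,2) right/bottom  bias=-1
    (4,0)@(9, 1): e=[80,-48,0] → ·  [on edge]
    (7,1)@(15, 3): e=[48,-16,0] → ·  [on edge]
    (11,1)@(23, 3): e=[48,0,-16] → ·  [on edge]
    (6,2)@(13, 5): e=[16,0,16] → █  [on edge]
    (7,2)@(15, 5): e=[16,4,12] → █
    (8,2)@(17, 5): e=[16,8,8] → █
    (9,2)@(19, 5): e=[16,12,4] → █
    (10,2)@(21, 5): e=[16,16,0] → ·  [on edge]
    (1,3)@(3, 7): e=[-16,0,48] → ·  [on edge]
    (6,3)@(13, 7): e=[-16,20,28] → ·
    (7,3)@(15, 7): e=[-16,24,24] → ·
    (8,3)@(17, 7): e=[-16,28,20] → ·
  covered (4 px):
    · · · · · · · · · · · ·
    · · · · · · · · · · · ·
    · · · · · · █ █ █ █ · ·
    · · · · · · · · · · · ·
T1:
  2·area = 32
  edge (8, 6)→(2, 4): d=(-6,-2) top-left  bias=+0
  edge (2, 4)→(18, 4): d=(16,0) top-left  bias=+0
  edge (18, 4)→(8, 6): d=(-10,2) right/bottom  bias=-1
    (11,1)@(23, 3): e=[48,-16,0] → ·  [on edge]
    (2,2)@(5, 5): e=[0,16,16] → █  [on edge]
    (3,2)@(7, 5): e=[4,16,12] → █
    (4,2)@(9, 5): e=[8,16,8] → █
    (5,2)@(11, 5): e=[12,16,4] → █
    (6,2)@(13, 5): e=[16,16,0] → ·  [on edge]
    (1,3)@(3, 7): e=[-16,48,0] → ·  [on edge]
    (2,3)@(5, 7): e=[-12,48,-4] → ·
    (3,3)@(7, 7): e=[-8,48,-8] → ·
    (4,3)@(9, 7): e=[-4,48,-12] → ·
    (5,3)@(11, 7): e=[0,48,-16] → ·  [on edge]
  covered (4 px):
    · · · · · · · · · · · ·
    · · · · · · · · · · · ·
    · · █ █ █ █ · · · · · ·
    · · · · · · · · · · · ·
T2:
  2·area = 8  (B↔C swapped to make it positive)
  edge (0, 0)→(4, 0): d=(4,0) top-left  bias=+0
  edge (4, 0)→(24, 2): d=(20,2) right/bottom  bias=-1
  edge (24, 2)→(0, 0): d=(-24,-2) top-left  bias=+0
    (6,0)@(13, 1): e=[4,2,2] → █
    (7,0)@(15, 1): e=[4,-2,6] → ·
    (6,1)@(13, 3): e=[12,42,-46] → ·
  covered (1 px):
    · · · · · · █ · · · · ·
    · · · · · · · · · · · ·
    · · · · · · · · · · · ·
    · · · · · · · · · · · ·
T3:
  2·area = 46
  edge (21, 2)→(16, 8): d=(-5,6) right/bottom  bias=-1
  edge (16, 8)→(15, 0): d=(-1,-8) top-left  bias=+0
  edge (15, 0)→(21, 2): d=(6,2) right/bottom  bias=-1
    (8,0)@(17, 1): e=[29,15,2] → █
    (9,0)@(19, 1): e=[17,31,-2] → ·
    (8,1)@(17, 3): e=[19,13,14] → █
    (9,1)@(19, 3): e=[7,29,10] → █
    (10,1)@(21, 3): e=[-5,45,6] → ·
    (8,2)@(17, 5): e=[9,11,26] → █
    (9,2)@(19, 5): e=[-3,27,22] → ·
    (8,3)@(17, 7): e=[-1,9,38] → ·
  covered (4 px):
    · · · · · · · · █ · · ·
    · · · · · · · · █ █ · ·
    · · · · · · · · █ · · ·
    · · · · · · · · · · · ·

Result: "outside"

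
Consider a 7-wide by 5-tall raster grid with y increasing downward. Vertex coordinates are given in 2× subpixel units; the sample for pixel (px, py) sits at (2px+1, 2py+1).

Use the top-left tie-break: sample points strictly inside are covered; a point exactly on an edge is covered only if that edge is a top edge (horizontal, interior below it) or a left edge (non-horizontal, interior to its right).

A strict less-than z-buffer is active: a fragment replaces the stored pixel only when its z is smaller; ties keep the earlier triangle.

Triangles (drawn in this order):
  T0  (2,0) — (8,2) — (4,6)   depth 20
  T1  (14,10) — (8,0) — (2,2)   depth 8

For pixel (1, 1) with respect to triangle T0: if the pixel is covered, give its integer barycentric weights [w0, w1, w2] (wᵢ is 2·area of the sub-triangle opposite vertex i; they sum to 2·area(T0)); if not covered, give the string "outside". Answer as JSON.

T0:
  2·area = 32
  edge (2, 0)→(8, 2): d=(6,2) right/bottom  bias=-1
  edge (8, 2)→(4, 6): d=(-4,4) right/bottom  bias=-1
  edge (4, 6)→(2, 0): d=(-2,-6) top-left  bias=+0
    (1,0)@(3, 1): e=[4,24,4] → #
    (2,0)@(5, 1): e=[0,16,16] → ·  [on edge]
    (4,0)@(9, 1): e=[-8,0,40] → ·  [on edge]
    (1,1)@(3, 3): e=[16,16,0] → #  [on edge]
    (2,1)@(5, 3): e=[12,8,12] → #
    (3,1)@(7, 3): e=[8,0,24] → ·  [on edge]
    (5,1)@(11, 3): e=[0,-16,48] → ·  [on edge]
    (1,2)@(3, 5): e=[28,8,-4] → ·
    (2,2)@(5, 5): e=[24,0,8] → ·  [on edge]
    (1,3)@(3, 7): e=[40,0,-8] → ·  [on edge]
    (0,4)@(1, 9): e=[56,0,-24] → ·  [on edge]
    (2,4)@(5, 9): e=[48,-16,0] → ·  [on edge]
  covered (3 px):
    · # · · · · ·
    · # # · · · ·
    · · · · · · ·
    · · · · · · ·
    · · · · · · ·
T1:
  2·area = 72  (B↔C swapped to make it positive)
  edge (14, 10)→(2, 2): d=(-12,-8) top-left  bias=+0
  edge (2, 2)→(8, 0): d=(6,-2) top-left  bias=+0
  edge (8, 0)→(14, 10): d=(6,10) right/bottom  bias=-1
    (2,0)@(5, 1): e=[36,0,36] → #  [on edge]
    (3,0)@(7, 1): e=[52,4,16] → #
    (4,0)@(9, 1): e=[68,8,-4] → ·
    (2,1)@(5, 3): e=[12,12,48] → #
    (4,1)@(9, 3): e=[44,20,8] → #
    (5,1)@(11, 3): e=[60,24,-12] → ·
    (2,2)@(5, 5): e=[-12,24,60] → ·
    (3,2)@(7, 5): e=[4,28,40] → #
    (5,2)@(11, 5): e=[36,36,0] → ·  [on edge]
    (3,3)@(7, 7): e=[-20,40,52] → ·
    (4,3)@(9, 7): e=[-4,44,32] → ·
    (5,3)@(11, 7): e=[12,48,12] → #
  covered (9 px):
    · · # # · · ·
    · · # # # · ·
    · · · # # · ·
    · · · · · # ·
    · · · · · · #

Answer: [16,0,16]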